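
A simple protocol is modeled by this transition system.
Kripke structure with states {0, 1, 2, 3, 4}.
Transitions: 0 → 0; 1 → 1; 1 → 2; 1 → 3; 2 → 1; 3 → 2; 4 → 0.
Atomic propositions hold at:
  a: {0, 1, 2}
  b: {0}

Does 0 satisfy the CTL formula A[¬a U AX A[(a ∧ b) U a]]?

Sat(¬a) = {3, 4}
Sat(a ∧ b) = {0}
A[(a ∧ b) U a]: least fixpoint, start Z0 = Sat(a) = {0, 1, 2}, add states in Sat(a ∧ b) with every successor in Z. Already a fixed point.
Sat(A[(a ∧ b) U a]) = {0, 1, 2}
Sat(AX A[(a ∧ b) U a]) = {s : every successor in {0, 1, 2}} = {0, 2, 3, 4}
A[¬a U AX A[(a ∧ b) U a]]: least fixpoint, start Z0 = Sat(AX A[(a ∧ b) U a]) = {0, 2, 3, 4}, add states in Sat(¬a) with every successor in Z. Already a fixed point.
Sat(A[¬a U AX A[(a ∧ b) U a]]) = {0, 2, 3, 4}
0 ∈ Sat(A[¬a U AX A[(a ∧ b) U a]]) = {0, 2, 3, 4}, so the formula holds at 0.

Yes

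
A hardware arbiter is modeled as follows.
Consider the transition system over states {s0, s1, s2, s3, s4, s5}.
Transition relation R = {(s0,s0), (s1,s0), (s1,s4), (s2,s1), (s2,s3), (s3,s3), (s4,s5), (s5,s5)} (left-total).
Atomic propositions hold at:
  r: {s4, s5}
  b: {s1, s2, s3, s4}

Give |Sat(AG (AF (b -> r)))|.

4

Sat(b -> r) = {s0, s4, s5}
AF (b -> r): least fixpoint, start Z0 = {s0, s4, s5}, add states with every successor in Z. Z1 = {s0, s1, s4, s5}; fixed.
Sat(AF (b -> r)) = {s0, s1, s4, s5}
AG (AF (b -> r)): greatest fixpoint, start Z0 = {s0, s1, s4, s5}, keep only states in Sat with every successor in Z. Already a fixed point.
Sat(AG (AF (b -> r))) = {s0, s1, s4, s5}
|Sat(AG (AF (b -> r)))| = |{s0, s1, s4, s5}| = 4.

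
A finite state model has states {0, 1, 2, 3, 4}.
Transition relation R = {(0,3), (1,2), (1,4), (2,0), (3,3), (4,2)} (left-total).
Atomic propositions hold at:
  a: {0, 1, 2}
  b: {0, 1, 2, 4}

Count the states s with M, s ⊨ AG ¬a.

1

Sat(¬a) = {3, 4}
AG ¬a: greatest fixpoint, start Z0 = {3, 4}, keep only states in Sat with every successor in Z. Z1 = {3}; fixed.
Sat(AG ¬a) = {3}
|Sat(AG ¬a)| = |{3}| = 1.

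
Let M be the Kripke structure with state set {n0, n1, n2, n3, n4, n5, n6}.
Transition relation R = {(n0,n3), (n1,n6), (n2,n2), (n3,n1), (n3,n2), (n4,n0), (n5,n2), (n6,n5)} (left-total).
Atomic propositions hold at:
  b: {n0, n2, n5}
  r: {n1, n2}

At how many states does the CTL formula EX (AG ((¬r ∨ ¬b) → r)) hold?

Sat(¬r) = {n0, n3, n4, n5, n6}
Sat(¬b) = {n1, n3, n4, n6}
Sat(¬r ∨ ¬b) = {n0, n1, n3, n4, n5, n6}
Sat((¬r ∨ ¬b) → r) = {n1, n2}
AG ((¬r ∨ ¬b) → r): greatest fixpoint, start Z0 = {n1, n2}, keep only states in Sat with every successor in Z. Z1 = {n2}; fixed.
Sat(AG ((¬r ∨ ¬b) → r)) = {n2}
Sat(EX (AG ((¬r ∨ ¬b) → r))) = {s : some successor in {n2}} = {n2, n3, n5}
|Sat(EX (AG ((¬r ∨ ¬b) → r)))| = |{n2, n3, n5}| = 3.

3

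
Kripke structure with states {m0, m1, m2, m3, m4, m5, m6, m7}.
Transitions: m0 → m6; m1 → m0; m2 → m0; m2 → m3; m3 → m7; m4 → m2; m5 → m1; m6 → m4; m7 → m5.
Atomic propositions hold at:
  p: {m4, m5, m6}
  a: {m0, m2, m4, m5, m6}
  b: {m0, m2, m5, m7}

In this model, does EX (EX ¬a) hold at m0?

No

Sat(¬a) = {m1, m3, m7}
Sat(EX ¬a) = {s : some successor in {m1, m3, m7}} = {m2, m3, m5}
Sat(EX (EX ¬a)) = {s : some successor in {m2, m3, m5}} = {m2, m4, m7}
m0 ∉ Sat(EX (EX ¬a)) = {m2, m4, m7}, so the formula does not hold at m0.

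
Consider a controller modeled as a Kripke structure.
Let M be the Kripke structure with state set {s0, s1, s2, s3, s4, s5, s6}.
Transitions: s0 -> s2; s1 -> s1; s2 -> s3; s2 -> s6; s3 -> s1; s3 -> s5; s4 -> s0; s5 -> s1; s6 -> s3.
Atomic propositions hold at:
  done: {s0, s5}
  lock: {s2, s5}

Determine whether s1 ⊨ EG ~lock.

Yes

Sat(~lock) = {s0, s1, s3, s4, s6}
EG ~lock: greatest fixpoint, start Z0 = {s0, s1, s3, s4, s6}, keep only states in Sat with some successor in Z. Z1 = {s1, s3, s4, s6}; Z2 = {s1, s3, s6}; fixed.
Sat(EG ~lock) = {s1, s3, s6}
s1 ∈ Sat(EG ~lock) = {s1, s3, s6}, so the formula holds at s1.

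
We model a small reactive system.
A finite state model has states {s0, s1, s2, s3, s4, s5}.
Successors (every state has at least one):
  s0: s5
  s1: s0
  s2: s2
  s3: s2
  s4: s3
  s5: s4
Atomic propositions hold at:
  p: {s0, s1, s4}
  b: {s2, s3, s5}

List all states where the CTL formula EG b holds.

{s2, s3}

EG b: greatest fixpoint, start Z0 = {s2, s3, s5}, keep only states in Sat with some successor in Z. Z1 = {s2, s3}; fixed.
Sat(EG b) = {s2, s3}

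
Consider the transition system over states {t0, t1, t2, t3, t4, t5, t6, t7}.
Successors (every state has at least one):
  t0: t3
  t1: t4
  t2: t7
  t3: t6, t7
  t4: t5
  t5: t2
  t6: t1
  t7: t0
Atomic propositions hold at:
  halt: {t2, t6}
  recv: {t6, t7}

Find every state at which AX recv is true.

{t2, t3}

Sat(AX recv) = {s : every successor in {t6, t7}} = {t2, t3}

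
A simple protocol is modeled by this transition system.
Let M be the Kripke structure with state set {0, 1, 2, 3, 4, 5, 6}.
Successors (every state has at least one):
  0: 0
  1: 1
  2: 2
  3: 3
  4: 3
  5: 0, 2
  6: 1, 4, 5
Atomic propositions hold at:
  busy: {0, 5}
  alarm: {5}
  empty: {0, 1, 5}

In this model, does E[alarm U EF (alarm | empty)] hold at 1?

Sat(alarm | empty) = {0, 1, 5}
EF (alarm | empty): least fixpoint, start Z0 = {0, 1, 5}, add states with some successor in Z. Z1 = {0, 1, 5, 6}; fixed.
Sat(EF (alarm | empty)) = {0, 1, 5, 6}
E[alarm U EF (alarm | empty)]: least fixpoint, start Z0 = Sat(EF (alarm | empty)) = {0, 1, 5, 6}, add states in Sat(alarm) with some successor in Z. Already a fixed point.
Sat(E[alarm U EF (alarm | empty)]) = {0, 1, 5, 6}
1 ∈ Sat(E[alarm U EF (alarm | empty)]) = {0, 1, 5, 6}, so the formula holds at 1.

Yes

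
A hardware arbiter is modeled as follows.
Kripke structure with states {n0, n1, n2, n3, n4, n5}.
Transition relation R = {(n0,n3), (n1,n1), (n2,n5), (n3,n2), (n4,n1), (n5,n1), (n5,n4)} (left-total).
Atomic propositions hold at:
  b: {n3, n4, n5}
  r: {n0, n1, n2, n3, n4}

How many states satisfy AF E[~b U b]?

Sat(~b) = {n0, n1, n2}
E[~b U b]: least fixpoint, start Z0 = Sat(b) = {n3, n4, n5}, add states in Sat(~b) with some successor in Z. Z1 = {n0, n2, n3, n4, n5}; fixed.
Sat(E[~b U b]) = {n0, n2, n3, n4, n5}
AF E[~b U b]: least fixpoint, start Z0 = {n0, n2, n3, n4, n5}, add states with every successor in Z. Already a fixed point.
Sat(AF E[~b U b]) = {n0, n2, n3, n4, n5}
|Sat(AF E[~b U b])| = |{n0, n2, n3, n4, n5}| = 5.

5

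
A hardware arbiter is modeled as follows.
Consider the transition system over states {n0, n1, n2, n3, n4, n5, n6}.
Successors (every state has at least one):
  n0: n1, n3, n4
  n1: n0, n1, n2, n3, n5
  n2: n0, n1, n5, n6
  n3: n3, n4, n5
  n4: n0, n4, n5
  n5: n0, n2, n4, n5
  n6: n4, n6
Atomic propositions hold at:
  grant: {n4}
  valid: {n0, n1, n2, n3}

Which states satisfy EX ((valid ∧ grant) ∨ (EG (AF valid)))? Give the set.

Sat(valid ∧ grant) = ∅
AF valid: least fixpoint, start Z0 = {n0, n1, n2, n3}, add states with every successor in Z. Already a fixed point.
Sat(AF valid) = {n0, n1, n2, n3}
EG (AF valid): greatest fixpoint, start Z0 = {n0, n1, n2, n3}, keep only states in Sat with some successor in Z. Already a fixed point.
Sat(EG (AF valid)) = {n0, n1, n2, n3}
Sat((valid ∧ grant) ∨ (EG (AF valid))) = {n0, n1, n2, n3}
Sat(EX ((valid ∧ grant) ∨ (EG (AF valid)))) = {s : some successor in {n0, n1, n2, n3}} = {n0, n1, n2, n3, n4, n5}

{n0, n1, n2, n3, n4, n5}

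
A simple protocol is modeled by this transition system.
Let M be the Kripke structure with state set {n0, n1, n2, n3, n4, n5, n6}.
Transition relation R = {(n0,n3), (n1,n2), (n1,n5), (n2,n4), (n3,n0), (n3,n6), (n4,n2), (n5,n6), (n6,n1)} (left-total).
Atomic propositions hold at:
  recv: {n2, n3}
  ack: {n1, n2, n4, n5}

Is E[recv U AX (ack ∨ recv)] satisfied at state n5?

Sat(ack ∨ recv) = {n1, n2, n3, n4, n5}
Sat(AX (ack ∨ recv)) = {s : every successor in {n1, n2, n3, n4, n5}} = {n0, n1, n2, n4, n6}
E[recv U AX (ack ∨ recv)]: least fixpoint, start Z0 = Sat(AX (ack ∨ recv)) = {n0, n1, n2, n4, n6}, add states in Sat(recv) with some successor in Z. Z1 = {n0, n1, n2, n3, n4, n6}; fixed.
Sat(E[recv U AX (ack ∨ recv)]) = {n0, n1, n2, n3, n4, n6}
n5 ∉ Sat(E[recv U AX (ack ∨ recv)]) = {n0, n1, n2, n3, n4, n6}, so the formula does not hold at n5.

No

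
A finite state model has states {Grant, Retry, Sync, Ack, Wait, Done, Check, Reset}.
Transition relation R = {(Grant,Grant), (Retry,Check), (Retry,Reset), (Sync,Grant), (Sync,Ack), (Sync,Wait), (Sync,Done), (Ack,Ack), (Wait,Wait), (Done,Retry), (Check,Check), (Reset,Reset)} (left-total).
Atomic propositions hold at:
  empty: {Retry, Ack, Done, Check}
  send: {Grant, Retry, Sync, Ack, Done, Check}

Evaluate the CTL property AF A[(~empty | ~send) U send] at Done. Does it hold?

Yes

Sat(~empty) = {Grant, Sync, Wait, Reset}
Sat(~send) = {Wait, Reset}
Sat(~empty | ~send) = {Grant, Sync, Wait, Reset}
A[(~empty | ~send) U send]: least fixpoint, start Z0 = Sat(send) = {Grant, Retry, Sync, Ack, Done, Check}, add states in Sat(~empty | ~send) with every successor in Z. Already a fixed point.
Sat(A[(~empty | ~send) U send]) = {Grant, Retry, Sync, Ack, Done, Check}
AF A[(~empty | ~send) U send]: least fixpoint, start Z0 = {Grant, Retry, Sync, Ack, Done, Check}, add states with every successor in Z. Already a fixed point.
Sat(AF A[(~empty | ~send) U send]) = {Grant, Retry, Sync, Ack, Done, Check}
Done ∈ Sat(AF A[(~empty | ~send) U send]) = {Grant, Retry, Sync, Ack, Done, Check}, so the formula holds at Done.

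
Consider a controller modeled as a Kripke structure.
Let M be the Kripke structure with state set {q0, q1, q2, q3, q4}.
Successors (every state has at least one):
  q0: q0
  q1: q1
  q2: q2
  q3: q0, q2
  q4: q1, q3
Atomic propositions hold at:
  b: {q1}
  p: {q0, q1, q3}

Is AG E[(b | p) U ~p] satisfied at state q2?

Sat(b | p) = {q0, q1, q3}
Sat(~p) = {q2, q4}
E[(b | p) U ~p]: least fixpoint, start Z0 = Sat(~p) = {q2, q4}, add states in Sat(b | p) with some successor in Z. Z1 = {q2, q3, q4}; fixed.
Sat(E[(b | p) U ~p]) = {q2, q3, q4}
AG E[(b | p) U ~p]: greatest fixpoint, start Z0 = {q2, q3, q4}, keep only states in Sat with every successor in Z. Z1 = {q2}; fixed.
Sat(AG E[(b | p) U ~p]) = {q2}
q2 ∈ Sat(AG E[(b | p) U ~p]) = {q2}, so the formula holds at q2.

Yes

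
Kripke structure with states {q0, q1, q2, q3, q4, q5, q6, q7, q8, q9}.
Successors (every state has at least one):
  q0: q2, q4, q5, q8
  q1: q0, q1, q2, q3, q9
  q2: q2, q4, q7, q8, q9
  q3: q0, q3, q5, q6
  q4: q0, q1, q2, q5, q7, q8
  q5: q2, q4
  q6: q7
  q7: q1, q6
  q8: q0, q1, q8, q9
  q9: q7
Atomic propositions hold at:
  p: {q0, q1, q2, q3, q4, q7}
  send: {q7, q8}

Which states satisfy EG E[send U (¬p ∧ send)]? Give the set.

Sat(¬p) = {q5, q6, q8, q9}
Sat(¬p ∧ send) = {q8}
E[send U (¬p ∧ send)]: least fixpoint, start Z0 = Sat((¬p ∧ send)) = {q8}, add states in Sat(send) with some successor in Z. Already a fixed point.
Sat(E[send U (¬p ∧ send)]) = {q8}
EG E[send U (¬p ∧ send)]: greatest fixpoint, start Z0 = {q8}, keep only states in Sat with some successor in Z. Already a fixed point.
Sat(EG E[send U (¬p ∧ send)]) = {q8}

{q8}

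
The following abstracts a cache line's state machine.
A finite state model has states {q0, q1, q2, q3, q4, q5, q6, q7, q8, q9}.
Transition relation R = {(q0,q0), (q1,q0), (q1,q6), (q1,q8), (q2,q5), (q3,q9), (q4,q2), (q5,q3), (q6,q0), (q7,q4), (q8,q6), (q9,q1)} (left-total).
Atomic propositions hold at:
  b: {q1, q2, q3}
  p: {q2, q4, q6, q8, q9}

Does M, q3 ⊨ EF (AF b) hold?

AF b: least fixpoint, start Z0 = {q1, q2, q3}, add states with every successor in Z. Z1 = {q1, q2, q3, q4, q5, q9}; Z2 = {q1, q2, q3, q4, q5, q7, q9}; fixed.
Sat(AF b) = {q1, q2, q3, q4, q5, q7, q9}
EF (AF b): least fixpoint, start Z0 = {q1, q2, q3, q4, q5, q7, q9}, add states with some successor in Z. Already a fixed point.
Sat(EF (AF b)) = {q1, q2, q3, q4, q5, q7, q9}
q3 ∈ Sat(EF (AF b)) = {q1, q2, q3, q4, q5, q7, q9}, so the formula holds at q3.

Yes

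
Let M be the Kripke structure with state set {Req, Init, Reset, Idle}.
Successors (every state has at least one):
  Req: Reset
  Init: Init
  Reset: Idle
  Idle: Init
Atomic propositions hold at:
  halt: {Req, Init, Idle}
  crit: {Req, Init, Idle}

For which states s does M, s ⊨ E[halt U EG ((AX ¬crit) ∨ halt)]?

{Init, Idle}

Sat(¬crit) = {Reset}
Sat(AX ¬crit) = {s : every successor in {Reset}} = {Req}
Sat((AX ¬crit) ∨ halt) = {Req, Init, Idle}
EG ((AX ¬crit) ∨ halt): greatest fixpoint, start Z0 = {Req, Init, Idle}, keep only states in Sat with some successor in Z. Z1 = {Init, Idle}; fixed.
Sat(EG ((AX ¬crit) ∨ halt)) = {Init, Idle}
E[halt U EG ((AX ¬crit) ∨ halt)]: least fixpoint, start Z0 = Sat(EG ((AX ¬crit) ∨ halt)) = {Init, Idle}, add states in Sat(halt) with some successor in Z. Already a fixed point.
Sat(E[halt U EG ((AX ¬crit) ∨ halt)]) = {Init, Idle}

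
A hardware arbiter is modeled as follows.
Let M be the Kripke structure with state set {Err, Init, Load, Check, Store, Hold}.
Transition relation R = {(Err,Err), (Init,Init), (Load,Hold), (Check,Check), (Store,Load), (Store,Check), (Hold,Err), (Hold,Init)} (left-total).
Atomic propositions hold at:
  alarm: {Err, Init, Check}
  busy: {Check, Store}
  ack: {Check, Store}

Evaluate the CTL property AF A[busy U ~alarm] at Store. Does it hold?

Yes

Sat(~alarm) = {Load, Store, Hold}
A[busy U ~alarm]: least fixpoint, start Z0 = Sat(~alarm) = {Load, Store, Hold}, add states in Sat(busy) with every successor in Z. Already a fixed point.
Sat(A[busy U ~alarm]) = {Load, Store, Hold}
AF A[busy U ~alarm]: least fixpoint, start Z0 = {Load, Store, Hold}, add states with every successor in Z. Already a fixed point.
Sat(AF A[busy U ~alarm]) = {Load, Store, Hold}
Store ∈ Sat(AF A[busy U ~alarm]) = {Load, Store, Hold}, so the formula holds at Store.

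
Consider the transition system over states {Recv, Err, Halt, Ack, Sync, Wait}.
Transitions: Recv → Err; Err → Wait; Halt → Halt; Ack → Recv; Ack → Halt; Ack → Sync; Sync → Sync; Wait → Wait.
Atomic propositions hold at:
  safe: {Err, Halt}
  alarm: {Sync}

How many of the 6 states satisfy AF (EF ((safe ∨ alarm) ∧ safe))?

4

Sat(safe ∨ alarm) = {Err, Halt, Sync}
Sat((safe ∨ alarm) ∧ safe) = {Err, Halt}
EF ((safe ∨ alarm) ∧ safe): least fixpoint, start Z0 = {Err, Halt}, add states with some successor in Z. Z1 = {Recv, Err, Halt, Ack}; fixed.
Sat(EF ((safe ∨ alarm) ∧ safe)) = {Recv, Err, Halt, Ack}
AF (EF ((safe ∨ alarm) ∧ safe)): least fixpoint, start Z0 = {Recv, Err, Halt, Ack}, add states with every successor in Z. Already a fixed point.
Sat(AF (EF ((safe ∨ alarm) ∧ safe))) = {Recv, Err, Halt, Ack}
|Sat(AF (EF ((safe ∨ alarm) ∧ safe)))| = |{Recv, Err, Halt, Ack}| = 4.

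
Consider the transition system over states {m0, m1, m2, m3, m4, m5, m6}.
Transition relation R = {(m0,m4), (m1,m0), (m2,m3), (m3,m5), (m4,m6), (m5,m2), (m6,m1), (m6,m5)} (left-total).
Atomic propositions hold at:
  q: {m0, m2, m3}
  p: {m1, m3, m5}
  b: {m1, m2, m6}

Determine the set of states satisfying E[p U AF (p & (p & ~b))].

{m2, m3, m5}

Sat(~b) = {m0, m3, m4, m5}
Sat(p & ~b) = {m3, m5}
Sat(p & (p & ~b)) = {m3, m5}
AF (p & (p & ~b)): least fixpoint, start Z0 = {m3, m5}, add states with every successor in Z. Z1 = {m2, m3, m5}; fixed.
Sat(AF (p & (p & ~b))) = {m2, m3, m5}
E[p U AF (p & (p & ~b))]: least fixpoint, start Z0 = Sat(AF (p & (p & ~b))) = {m2, m3, m5}, add states in Sat(p) with some successor in Z. Already a fixed point.
Sat(E[p U AF (p & (p & ~b))]) = {m2, m3, m5}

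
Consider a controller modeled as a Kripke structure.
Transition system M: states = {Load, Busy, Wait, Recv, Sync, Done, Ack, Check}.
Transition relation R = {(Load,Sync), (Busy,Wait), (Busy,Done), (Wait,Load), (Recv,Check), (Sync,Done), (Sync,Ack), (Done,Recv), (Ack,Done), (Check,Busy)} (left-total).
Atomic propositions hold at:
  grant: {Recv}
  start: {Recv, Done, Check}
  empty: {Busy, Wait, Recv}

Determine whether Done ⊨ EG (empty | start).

Yes

Sat(empty | start) = {Busy, Wait, Recv, Done, Check}
EG (empty | start): greatest fixpoint, start Z0 = {Busy, Wait, Recv, Done, Check}, keep only states in Sat with some successor in Z. Z1 = {Busy, Recv, Done, Check}; fixed.
Sat(EG (empty | start)) = {Busy, Recv, Done, Check}
Done ∈ Sat(EG (empty | start)) = {Busy, Recv, Done, Check}, so the formula holds at Done.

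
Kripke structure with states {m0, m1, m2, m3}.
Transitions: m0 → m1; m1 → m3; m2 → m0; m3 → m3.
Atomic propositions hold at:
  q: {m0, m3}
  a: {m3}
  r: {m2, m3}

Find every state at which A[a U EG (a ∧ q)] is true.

Sat(a ∧ q) = {m3}
EG (a ∧ q): greatest fixpoint, start Z0 = {m3}, keep only states in Sat with some successor in Z. Already a fixed point.
Sat(EG (a ∧ q)) = {m3}
A[a U EG (a ∧ q)]: least fixpoint, start Z0 = Sat(EG (a ∧ q)) = {m3}, add states in Sat(a) with every successor in Z. Already a fixed point.
Sat(A[a U EG (a ∧ q)]) = {m3}

{m3}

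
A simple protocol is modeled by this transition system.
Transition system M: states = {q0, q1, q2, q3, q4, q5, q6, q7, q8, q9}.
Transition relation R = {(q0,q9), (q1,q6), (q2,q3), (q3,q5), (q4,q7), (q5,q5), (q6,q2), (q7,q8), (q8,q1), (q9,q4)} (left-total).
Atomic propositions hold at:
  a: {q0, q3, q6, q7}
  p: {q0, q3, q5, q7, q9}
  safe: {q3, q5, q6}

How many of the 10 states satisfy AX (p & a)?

Sat(p & a) = {q0, q3, q7}
Sat(AX (p & a)) = {s : every successor in {q0, q3, q7}} = {q2, q4}
|Sat(AX (p & a))| = |{q2, q4}| = 2.

2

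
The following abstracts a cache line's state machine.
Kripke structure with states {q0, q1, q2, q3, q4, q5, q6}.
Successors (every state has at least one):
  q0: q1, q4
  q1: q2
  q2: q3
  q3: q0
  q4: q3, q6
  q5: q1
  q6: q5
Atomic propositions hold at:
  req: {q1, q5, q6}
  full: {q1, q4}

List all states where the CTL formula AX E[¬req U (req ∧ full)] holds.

{q0, q1, q2, q3, q5}

Sat(¬req) = {q0, q2, q3, q4}
Sat(req ∧ full) = {q1}
E[¬req U (req ∧ full)]: least fixpoint, start Z0 = Sat((req ∧ full)) = {q1}, add states in Sat(¬req) with some successor in Z. Z1 = {q0, q1}; Z2 = {q0, q1, q3}; Z3 = {q0, q1, q2, q3, q4}; fixed.
Sat(E[¬req U (req ∧ full)]) = {q0, q1, q2, q3, q4}
Sat(AX E[¬req U (req ∧ full)]) = {s : every successor in {q0, q1, q2, q3, q4}} = {q0, q1, q2, q3, q5}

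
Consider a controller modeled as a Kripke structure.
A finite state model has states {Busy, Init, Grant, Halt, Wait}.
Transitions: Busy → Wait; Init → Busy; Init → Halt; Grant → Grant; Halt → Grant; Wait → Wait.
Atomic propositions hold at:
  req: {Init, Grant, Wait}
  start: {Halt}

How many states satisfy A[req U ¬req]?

3

Sat(¬req) = {Busy, Halt}
A[req U ¬req]: least fixpoint, start Z0 = Sat(¬req) = {Busy, Halt}, add states in Sat(req) with every successor in Z. Z1 = {Busy, Init, Halt}; fixed.
Sat(A[req U ¬req]) = {Busy, Init, Halt}
|Sat(A[req U ¬req])| = |{Busy, Init, Halt}| = 3.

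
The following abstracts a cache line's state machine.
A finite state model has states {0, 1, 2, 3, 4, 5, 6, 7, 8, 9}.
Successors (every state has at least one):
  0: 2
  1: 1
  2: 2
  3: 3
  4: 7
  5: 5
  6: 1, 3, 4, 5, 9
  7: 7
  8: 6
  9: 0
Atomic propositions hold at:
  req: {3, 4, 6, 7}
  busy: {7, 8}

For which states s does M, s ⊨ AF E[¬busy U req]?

{3, 4, 6, 7, 8}

Sat(¬busy) = {0, 1, 2, 3, 4, 5, 6, 9}
E[¬busy U req]: least fixpoint, start Z0 = Sat(req) = {3, 4, 6, 7}, add states in Sat(¬busy) with some successor in Z. Already a fixed point.
Sat(E[¬busy U req]) = {3, 4, 6, 7}
AF E[¬busy U req]: least fixpoint, start Z0 = {3, 4, 6, 7}, add states with every successor in Z. Z1 = {3, 4, 6, 7, 8}; fixed.
Sat(AF E[¬busy U req]) = {3, 4, 6, 7, 8}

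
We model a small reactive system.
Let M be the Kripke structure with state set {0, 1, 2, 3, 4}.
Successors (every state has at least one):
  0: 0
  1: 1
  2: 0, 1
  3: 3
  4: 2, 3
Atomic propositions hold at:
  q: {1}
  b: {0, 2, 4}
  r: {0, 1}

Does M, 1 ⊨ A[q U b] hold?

A[q U b]: least fixpoint, start Z0 = Sat(b) = {0, 2, 4}, add states in Sat(q) with every successor in Z. Already a fixed point.
Sat(A[q U b]) = {0, 2, 4}
1 ∉ Sat(A[q U b]) = {0, 2, 4}, so the formula does not hold at 1.

No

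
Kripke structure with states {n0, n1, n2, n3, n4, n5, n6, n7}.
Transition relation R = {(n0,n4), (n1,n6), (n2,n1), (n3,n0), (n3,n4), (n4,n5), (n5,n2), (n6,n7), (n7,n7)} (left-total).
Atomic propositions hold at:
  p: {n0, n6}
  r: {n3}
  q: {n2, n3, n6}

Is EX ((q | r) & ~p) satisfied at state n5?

Sat(q | r) = {n2, n3, n6}
Sat(~p) = {n1, n2, n3, n4, n5, n7}
Sat((q | r) & ~p) = {n2, n3}
Sat(EX ((q | r) & ~p)) = {s : some successor in {n2, n3}} = {n5}
n5 ∈ Sat(EX ((q | r) & ~p)) = {n5}, so the formula holds at n5.

Yes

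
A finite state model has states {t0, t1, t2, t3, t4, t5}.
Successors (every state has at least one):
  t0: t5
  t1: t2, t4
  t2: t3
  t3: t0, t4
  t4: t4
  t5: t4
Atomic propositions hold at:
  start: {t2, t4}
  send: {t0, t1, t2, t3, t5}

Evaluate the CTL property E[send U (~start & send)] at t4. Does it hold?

No

Sat(~start) = {t0, t1, t3, t5}
Sat(~start & send) = {t0, t1, t3, t5}
E[send U (~start & send)]: least fixpoint, start Z0 = Sat((~start & send)) = {t0, t1, t3, t5}, add states in Sat(send) with some successor in Z. Z1 = {t0, t1, t2, t3, t5}; fixed.
Sat(E[send U (~start & send)]) = {t0, t1, t2, t3, t5}
t4 ∉ Sat(E[send U (~start & send)]) = {t0, t1, t2, t3, t5}, so the formula does not hold at t4.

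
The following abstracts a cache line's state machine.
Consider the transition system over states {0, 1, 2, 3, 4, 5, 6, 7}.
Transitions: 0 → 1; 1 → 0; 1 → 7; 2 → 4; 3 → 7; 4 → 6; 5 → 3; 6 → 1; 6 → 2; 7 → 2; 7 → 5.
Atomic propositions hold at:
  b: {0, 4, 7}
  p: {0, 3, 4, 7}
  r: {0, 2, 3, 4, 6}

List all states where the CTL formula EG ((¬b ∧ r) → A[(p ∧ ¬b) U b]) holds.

{0, 1, 3, 5, 7}

Sat(¬b) = {1, 2, 3, 5, 6}
Sat(¬b ∧ r) = {2, 3, 6}
Sat(p ∧ ¬b) = {3}
A[(p ∧ ¬b) U b]: least fixpoint, start Z0 = Sat(b) = {0, 4, 7}, add states in Sat(p ∧ ¬b) with every successor in Z. Z1 = {0, 3, 4, 7}; fixed.
Sat(A[(p ∧ ¬b) U b]) = {0, 3, 4, 7}
Sat((¬b ∧ r) → A[(p ∧ ¬b) U b]) = {0, 1, 3, 4, 5, 7}
EG ((¬b ∧ r) → A[(p ∧ ¬b) U b]): greatest fixpoint, start Z0 = {0, 1, 3, 4, 5, 7}, keep only states in Sat with some successor in Z. Z1 = {0, 1, 3, 5, 7}; fixed.
Sat(EG ((¬b ∧ r) → A[(p ∧ ¬b) U b])) = {0, 1, 3, 5, 7}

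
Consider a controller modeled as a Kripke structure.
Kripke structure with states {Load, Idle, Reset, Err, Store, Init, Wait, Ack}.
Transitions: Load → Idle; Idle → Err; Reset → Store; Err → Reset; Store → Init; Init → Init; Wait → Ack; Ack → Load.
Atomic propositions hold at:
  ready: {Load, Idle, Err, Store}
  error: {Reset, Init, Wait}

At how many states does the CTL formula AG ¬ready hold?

Sat(¬ready) = {Reset, Init, Wait, Ack}
AG ¬ready: greatest fixpoint, start Z0 = {Reset, Init, Wait, Ack}, keep only states in Sat with every successor in Z. Z1 = {Init, Wait}; Z2 = {Init}; fixed.
Sat(AG ¬ready) = {Init}
|Sat(AG ¬ready)| = |{Init}| = 1.

1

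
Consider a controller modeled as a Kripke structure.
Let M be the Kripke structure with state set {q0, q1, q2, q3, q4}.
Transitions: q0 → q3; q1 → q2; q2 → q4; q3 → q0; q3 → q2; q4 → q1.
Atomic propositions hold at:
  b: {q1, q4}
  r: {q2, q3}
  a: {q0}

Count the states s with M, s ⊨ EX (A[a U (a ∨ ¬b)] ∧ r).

3

Sat(¬b) = {q0, q2, q3}
Sat(a ∨ ¬b) = {q0, q2, q3}
A[a U (a ∨ ¬b)]: least fixpoint, start Z0 = Sat((a ∨ ¬b)) = {q0, q2, q3}, add states in Sat(a) with every successor in Z. Already a fixed point.
Sat(A[a U (a ∨ ¬b)]) = {q0, q2, q3}
Sat(A[a U (a ∨ ¬b)] ∧ r) = {q2, q3}
Sat(EX (A[a U (a ∨ ¬b)] ∧ r)) = {s : some successor in {q2, q3}} = {q0, q1, q3}
|Sat(EX (A[a U (a ∨ ¬b)] ∧ r))| = |{q0, q1, q3}| = 3.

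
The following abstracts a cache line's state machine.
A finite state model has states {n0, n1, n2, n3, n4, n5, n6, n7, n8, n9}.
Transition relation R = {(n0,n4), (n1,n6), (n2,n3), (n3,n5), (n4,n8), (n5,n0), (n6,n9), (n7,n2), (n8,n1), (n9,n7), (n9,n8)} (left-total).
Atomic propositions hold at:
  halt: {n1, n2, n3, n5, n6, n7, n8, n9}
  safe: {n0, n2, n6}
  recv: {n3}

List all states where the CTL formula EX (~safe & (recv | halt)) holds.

Sat(~safe) = {n1, n3, n4, n5, n7, n8, n9}
Sat(recv | halt) = {n1, n2, n3, n5, n6, n7, n8, n9}
Sat(~safe & (recv | halt)) = {n1, n3, n5, n7, n8, n9}
Sat(EX (~safe & (recv | halt))) = {s : some successor in {n1, n3, n5, n7, n8, n9}} = {n2, n3, n4, n6, n8, n9}

{n2, n3, n4, n6, n8, n9}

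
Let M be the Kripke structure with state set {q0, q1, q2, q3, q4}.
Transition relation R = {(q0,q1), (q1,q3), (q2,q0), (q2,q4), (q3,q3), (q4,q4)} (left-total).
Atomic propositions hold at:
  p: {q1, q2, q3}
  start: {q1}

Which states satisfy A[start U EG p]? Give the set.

EG p: greatest fixpoint, start Z0 = {q1, q2, q3}, keep only states in Sat with some successor in Z. Z1 = {q1, q3}; fixed.
Sat(EG p) = {q1, q3}
A[start U EG p]: least fixpoint, start Z0 = Sat(EG p) = {q1, q3}, add states in Sat(start) with every successor in Z. Already a fixed point.
Sat(A[start U EG p]) = {q1, q3}

{q1, q3}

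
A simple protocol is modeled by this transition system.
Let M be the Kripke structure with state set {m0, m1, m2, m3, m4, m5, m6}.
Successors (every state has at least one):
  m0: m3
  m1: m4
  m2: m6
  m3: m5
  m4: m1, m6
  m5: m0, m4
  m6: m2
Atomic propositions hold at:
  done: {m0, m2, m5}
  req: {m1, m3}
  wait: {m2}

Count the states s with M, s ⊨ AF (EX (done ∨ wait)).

Sat(done ∨ wait) = {m0, m2, m5}
Sat(EX (done ∨ wait)) = {s : some successor in {m0, m2, m5}} = {m3, m5, m6}
AF (EX (done ∨ wait)): least fixpoint, start Z0 = {m3, m5, m6}, add states with every successor in Z. Z1 = {m0, m2, m3, m5, m6}; fixed.
Sat(AF (EX (done ∨ wait))) = {m0, m2, m3, m5, m6}
|Sat(AF (EX (done ∨ wait)))| = |{m0, m2, m3, m5, m6}| = 5.

5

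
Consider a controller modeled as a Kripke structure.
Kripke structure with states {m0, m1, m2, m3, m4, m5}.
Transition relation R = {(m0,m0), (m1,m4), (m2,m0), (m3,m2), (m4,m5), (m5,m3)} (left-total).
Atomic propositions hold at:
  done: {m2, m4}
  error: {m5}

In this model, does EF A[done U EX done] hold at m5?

Sat(EX done) = {s : some successor in {m2, m4}} = {m1, m3}
A[done U EX done]: least fixpoint, start Z0 = Sat(EX done) = {m1, m3}, add states in Sat(done) with every successor in Z. Already a fixed point.
Sat(A[done U EX done]) = {m1, m3}
EF A[done U EX done]: least fixpoint, start Z0 = {m1, m3}, add states with some successor in Z. Z1 = {m1, m3, m5}; Z2 = {m1, m3, m4, m5}; fixed.
Sat(EF A[done U EX done]) = {m1, m3, m4, m5}
m5 ∈ Sat(EF A[done U EX done]) = {m1, m3, m4, m5}, so the formula holds at m5.

Yes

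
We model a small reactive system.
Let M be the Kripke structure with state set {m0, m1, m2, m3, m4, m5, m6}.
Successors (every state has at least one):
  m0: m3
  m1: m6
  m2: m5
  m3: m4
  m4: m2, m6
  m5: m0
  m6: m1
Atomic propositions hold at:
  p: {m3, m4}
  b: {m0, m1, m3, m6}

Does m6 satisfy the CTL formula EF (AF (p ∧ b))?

Sat(p ∧ b) = {m3}
AF (p ∧ b): least fixpoint, start Z0 = {m3}, add states with every successor in Z. Z1 = {m0, m3}; Z2 = {m0, m3, m5}; Z3 = {m0, m2, m3, m5}; fixed.
Sat(AF (p ∧ b)) = {m0, m2, m3, m5}
EF (AF (p ∧ b)): least fixpoint, start Z0 = {m0, m2, m3, m5}, add states with some successor in Z. Z1 = {m0, m2, m3, m4, m5}; fixed.
Sat(EF (AF (p ∧ b))) = {m0, m2, m3, m4, m5}
m6 ∉ Sat(EF (AF (p ∧ b))) = {m0, m2, m3, m4, m5}, so the formula does not hold at m6.

No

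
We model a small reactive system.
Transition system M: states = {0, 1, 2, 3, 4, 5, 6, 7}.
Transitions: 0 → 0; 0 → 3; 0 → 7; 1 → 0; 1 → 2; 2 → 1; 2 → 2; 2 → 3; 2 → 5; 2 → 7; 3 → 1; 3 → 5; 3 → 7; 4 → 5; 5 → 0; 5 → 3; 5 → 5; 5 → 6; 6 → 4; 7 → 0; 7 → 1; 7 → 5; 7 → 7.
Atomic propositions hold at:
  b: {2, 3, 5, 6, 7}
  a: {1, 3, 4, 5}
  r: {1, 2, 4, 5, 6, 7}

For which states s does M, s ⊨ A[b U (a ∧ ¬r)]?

Sat(¬r) = {0, 3}
Sat(a ∧ ¬r) = {3}
A[b U (a ∧ ¬r)]: least fixpoint, start Z0 = Sat((a ∧ ¬r)) = {3}, add states in Sat(b) with every successor in Z. Already a fixed point.
Sat(A[b U (a ∧ ¬r)]) = {3}

{3}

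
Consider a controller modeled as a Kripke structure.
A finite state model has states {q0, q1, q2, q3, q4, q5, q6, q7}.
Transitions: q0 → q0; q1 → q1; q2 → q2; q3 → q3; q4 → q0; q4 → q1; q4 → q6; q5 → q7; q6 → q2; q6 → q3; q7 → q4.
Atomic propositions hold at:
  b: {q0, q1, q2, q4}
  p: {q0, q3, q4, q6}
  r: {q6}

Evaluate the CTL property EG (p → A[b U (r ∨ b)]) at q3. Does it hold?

Sat(r ∨ b) = {q0, q1, q2, q4, q6}
A[b U (r ∨ b)]: least fixpoint, start Z0 = Sat((r ∨ b)) = {q0, q1, q2, q4, q6}, add states in Sat(b) with every successor in Z. Already a fixed point.
Sat(A[b U (r ∨ b)]) = {q0, q1, q2, q4, q6}
Sat(p → A[b U (r ∨ b)]) = {q0, q1, q2, q4, q5, q6, q7}
EG (p → A[b U (r ∨ b)]): greatest fixpoint, start Z0 = {q0, q1, q2, q4, q5, q6, q7}, keep only states in Sat with some successor in Z. Already a fixed point.
Sat(EG (p → A[b U (r ∨ b)])) = {q0, q1, q2, q4, q5, q6, q7}
q3 ∉ Sat(EG (p → A[b U (r ∨ b)])) = {q0, q1, q2, q4, q5, q6, q7}, so the formula does not hold at q3.

No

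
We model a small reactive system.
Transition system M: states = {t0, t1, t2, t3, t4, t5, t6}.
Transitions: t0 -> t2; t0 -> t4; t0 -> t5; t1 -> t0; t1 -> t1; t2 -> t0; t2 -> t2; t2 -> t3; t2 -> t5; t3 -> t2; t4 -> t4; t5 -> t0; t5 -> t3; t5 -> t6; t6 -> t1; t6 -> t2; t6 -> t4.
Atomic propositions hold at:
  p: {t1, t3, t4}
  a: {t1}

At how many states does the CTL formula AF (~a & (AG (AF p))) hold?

1

Sat(~a) = {t0, t2, t3, t4, t5, t6}
AF p: least fixpoint, start Z0 = {t1, t3, t4}, add states with every successor in Z. Already a fixed point.
Sat(AF p) = {t1, t3, t4}
AG (AF p): greatest fixpoint, start Z0 = {t1, t3, t4}, keep only states in Sat with every successor in Z. Z1 = {t4}; fixed.
Sat(AG (AF p)) = {t4}
Sat(~a & (AG (AF p))) = {t4}
AF (~a & (AG (AF p))): least fixpoint, start Z0 = {t4}, add states with every successor in Z. Already a fixed point.
Sat(AF (~a & (AG (AF p)))) = {t4}
|Sat(AF (~a & (AG (AF p))))| = |{t4}| = 1.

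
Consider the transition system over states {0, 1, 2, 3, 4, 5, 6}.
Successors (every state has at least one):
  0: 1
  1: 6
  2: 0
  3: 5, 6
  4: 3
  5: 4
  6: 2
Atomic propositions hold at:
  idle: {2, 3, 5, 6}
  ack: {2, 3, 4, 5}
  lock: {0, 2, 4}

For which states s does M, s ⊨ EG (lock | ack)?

Sat(lock | ack) = {0, 2, 3, 4, 5}
EG (lock | ack): greatest fixpoint, start Z0 = {0, 2, 3, 4, 5}, keep only states in Sat with some successor in Z. Z1 = {2, 3, 4, 5}; Z2 = {3, 4, 5}; fixed.
Sat(EG (lock | ack)) = {3, 4, 5}

{3, 4, 5}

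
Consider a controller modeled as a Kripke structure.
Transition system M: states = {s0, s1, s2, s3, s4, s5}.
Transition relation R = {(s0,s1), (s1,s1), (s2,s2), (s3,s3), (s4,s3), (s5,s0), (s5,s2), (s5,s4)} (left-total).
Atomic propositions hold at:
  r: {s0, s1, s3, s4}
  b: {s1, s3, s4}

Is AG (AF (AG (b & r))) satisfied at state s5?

Sat(b & r) = {s1, s3, s4}
AG (b & r): greatest fixpoint, start Z0 = {s1, s3, s4}, keep only states in Sat with every successor in Z. Already a fixed point.
Sat(AG (b & r)) = {s1, s3, s4}
AF (AG (b & r)): least fixpoint, start Z0 = {s1, s3, s4}, add states with every successor in Z. Z1 = {s0, s1, s3, s4}; fixed.
Sat(AF (AG (b & r))) = {s0, s1, s3, s4}
AG (AF (AG (b & r))): greatest fixpoint, start Z0 = {s0, s1, s3, s4}, keep only states in Sat with every successor in Z. Already a fixed point.
Sat(AG (AF (AG (b & r)))) = {s0, s1, s3, s4}
s5 ∉ Sat(AG (AF (AG (b & r)))) = {s0, s1, s3, s4}, so the formula does not hold at s5.

No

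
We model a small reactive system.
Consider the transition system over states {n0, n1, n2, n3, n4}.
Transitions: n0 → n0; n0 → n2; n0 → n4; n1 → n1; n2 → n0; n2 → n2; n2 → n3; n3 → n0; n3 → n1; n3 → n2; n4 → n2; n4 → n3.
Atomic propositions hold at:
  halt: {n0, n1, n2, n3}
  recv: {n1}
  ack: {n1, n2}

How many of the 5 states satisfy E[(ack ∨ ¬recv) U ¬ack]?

Sat(¬recv) = {n0, n2, n3, n4}
Sat(ack ∨ ¬recv) = {n0, n1, n2, n3, n4}
Sat(¬ack) = {n0, n3, n4}
E[(ack ∨ ¬recv) U ¬ack]: least fixpoint, start Z0 = Sat(¬ack) = {n0, n3, n4}, add states in Sat(ack ∨ ¬recv) with some successor in Z. Z1 = {n0, n2, n3, n4}; fixed.
Sat(E[(ack ∨ ¬recv) U ¬ack]) = {n0, n2, n3, n4}
|Sat(E[(ack ∨ ¬recv) U ¬ack])| = |{n0, n2, n3, n4}| = 4.

4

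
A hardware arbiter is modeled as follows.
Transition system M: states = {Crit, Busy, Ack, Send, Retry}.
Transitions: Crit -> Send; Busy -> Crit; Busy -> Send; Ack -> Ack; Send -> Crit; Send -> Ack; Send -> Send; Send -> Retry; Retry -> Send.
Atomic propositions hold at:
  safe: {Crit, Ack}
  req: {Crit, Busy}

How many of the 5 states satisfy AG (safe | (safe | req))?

Sat(safe | req) = {Crit, Busy, Ack}
Sat(safe | (safe | req)) = {Crit, Busy, Ack}
AG (safe | (safe | req)): greatest fixpoint, start Z0 = {Crit, Busy, Ack}, keep only states in Sat with every successor in Z. Z1 = {Ack}; fixed.
Sat(AG (safe | (safe | req))) = {Ack}
|Sat(AG (safe | (safe | req)))| = |{Ack}| = 1.

1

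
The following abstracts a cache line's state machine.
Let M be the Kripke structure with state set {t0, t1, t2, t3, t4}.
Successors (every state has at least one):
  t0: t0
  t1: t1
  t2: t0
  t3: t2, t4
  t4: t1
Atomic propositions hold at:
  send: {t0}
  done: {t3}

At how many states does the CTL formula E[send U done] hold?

1

E[send U done]: least fixpoint, start Z0 = Sat(done) = {t3}, add states in Sat(send) with some successor in Z. Already a fixed point.
Sat(E[send U done]) = {t3}
|Sat(E[send U done])| = |{t3}| = 1.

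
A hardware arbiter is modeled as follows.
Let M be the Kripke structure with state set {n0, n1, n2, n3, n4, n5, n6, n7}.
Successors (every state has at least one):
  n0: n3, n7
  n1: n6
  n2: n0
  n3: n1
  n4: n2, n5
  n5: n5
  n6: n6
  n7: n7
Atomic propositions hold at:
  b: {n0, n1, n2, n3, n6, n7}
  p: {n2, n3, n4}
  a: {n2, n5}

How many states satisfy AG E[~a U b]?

6

Sat(~a) = {n0, n1, n3, n4, n6, n7}
E[~a U b]: least fixpoint, start Z0 = Sat(b) = {n0, n1, n2, n3, n6, n7}, add states in Sat(~a) with some successor in Z. Z1 = {n0, n1, n2, n3, n4, n6, n7}; fixed.
Sat(E[~a U b]) = {n0, n1, n2, n3, n4, n6, n7}
AG E[~a U b]: greatest fixpoint, start Z0 = {n0, n1, n2, n3, n4, n6, n7}, keep only states in Sat with every successor in Z. Z1 = {n0, n1, n2, n3, n6, n7}; fixed.
Sat(AG E[~a U b]) = {n0, n1, n2, n3, n6, n7}
|Sat(AG E[~a U b])| = |{n0, n1, n2, n3, n6, n7}| = 6.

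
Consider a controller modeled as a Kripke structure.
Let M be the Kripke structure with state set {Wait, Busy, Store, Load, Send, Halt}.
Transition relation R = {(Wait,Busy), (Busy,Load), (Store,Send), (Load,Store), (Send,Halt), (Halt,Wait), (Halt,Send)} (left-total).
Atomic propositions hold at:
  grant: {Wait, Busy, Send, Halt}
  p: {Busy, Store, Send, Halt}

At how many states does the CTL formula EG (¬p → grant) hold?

Sat(¬p) = {Wait, Load}
Sat(¬p → grant) = {Wait, Busy, Store, Send, Halt}
EG (¬p → grant): greatest fixpoint, start Z0 = {Wait, Busy, Store, Send, Halt}, keep only states in Sat with some successor in Z. Z1 = {Wait, Store, Send, Halt}; Z2 = {Store, Send, Halt}; fixed.
Sat(EG (¬p → grant)) = {Store, Send, Halt}
|Sat(EG (¬p → grant))| = |{Store, Send, Halt}| = 3.

3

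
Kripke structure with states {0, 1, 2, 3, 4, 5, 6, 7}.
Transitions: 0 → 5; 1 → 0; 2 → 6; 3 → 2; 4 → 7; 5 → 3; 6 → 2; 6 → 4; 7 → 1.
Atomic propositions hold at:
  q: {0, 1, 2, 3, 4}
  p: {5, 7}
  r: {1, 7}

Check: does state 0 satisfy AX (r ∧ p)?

No

Sat(r ∧ p) = {7}
Sat(AX (r ∧ p)) = {s : every successor in {7}} = {4}
0 ∉ Sat(AX (r ∧ p)) = {4}, so the formula does not hold at 0.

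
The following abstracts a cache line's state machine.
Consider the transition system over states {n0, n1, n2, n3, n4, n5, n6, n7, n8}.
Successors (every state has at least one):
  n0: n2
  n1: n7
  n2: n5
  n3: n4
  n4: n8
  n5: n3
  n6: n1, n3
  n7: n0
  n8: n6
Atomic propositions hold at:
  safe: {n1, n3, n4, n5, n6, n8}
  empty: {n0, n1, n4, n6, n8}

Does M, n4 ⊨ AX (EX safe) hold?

Yes

Sat(EX safe) = {s : some successor in {n1, n3, n4, n5, n6, n8}} = {n2, n3, n4, n5, n6, n8}
Sat(AX (EX safe)) = {s : every successor in {n2, n3, n4, n5, n6, n8}} = {n0, n2, n3, n4, n5, n8}
n4 ∈ Sat(AX (EX safe)) = {n0, n2, n3, n4, n5, n8}, so the formula holds at n4.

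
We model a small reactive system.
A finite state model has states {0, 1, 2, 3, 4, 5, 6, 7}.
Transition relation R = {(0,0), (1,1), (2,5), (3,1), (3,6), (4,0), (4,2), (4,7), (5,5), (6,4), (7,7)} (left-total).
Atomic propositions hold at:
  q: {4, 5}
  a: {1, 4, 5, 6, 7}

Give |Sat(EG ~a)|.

Sat(~a) = {0, 2, 3}
EG ~a: greatest fixpoint, start Z0 = {0, 2, 3}, keep only states in Sat with some successor in Z. Z1 = {0}; fixed.
Sat(EG ~a) = {0}
|Sat(EG ~a)| = |{0}| = 1.

1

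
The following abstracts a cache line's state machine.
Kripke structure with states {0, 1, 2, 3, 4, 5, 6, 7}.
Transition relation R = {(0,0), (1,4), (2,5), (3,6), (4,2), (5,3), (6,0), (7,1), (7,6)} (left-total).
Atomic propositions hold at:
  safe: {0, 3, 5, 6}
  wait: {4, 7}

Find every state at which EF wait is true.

{1, 4, 7}

EF wait: least fixpoint, start Z0 = {4, 7}, add states with some successor in Z. Z1 = {1, 4, 7}; fixed.
Sat(EF wait) = {1, 4, 7}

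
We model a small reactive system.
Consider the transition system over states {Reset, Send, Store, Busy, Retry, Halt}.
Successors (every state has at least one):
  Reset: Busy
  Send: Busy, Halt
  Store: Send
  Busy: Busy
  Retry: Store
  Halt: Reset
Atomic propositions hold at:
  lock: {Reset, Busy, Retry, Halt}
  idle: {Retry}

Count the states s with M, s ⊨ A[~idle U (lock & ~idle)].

5

Sat(~idle) = {Reset, Send, Store, Busy, Halt}
Sat(lock & ~idle) = {Reset, Busy, Halt}
A[~idle U (lock & ~idle)]: least fixpoint, start Z0 = Sat((lock & ~idle)) = {Reset, Busy, Halt}, add states in Sat(~idle) with every successor in Z. Z1 = {Reset, Send, Busy, Halt}; Z2 = {Reset, Send, Store, Busy, Halt}; fixed.
Sat(A[~idle U (lock & ~idle)]) = {Reset, Send, Store, Busy, Halt}
|Sat(A[~idle U (lock & ~idle)])| = |{Reset, Send, Store, Busy, Halt}| = 5.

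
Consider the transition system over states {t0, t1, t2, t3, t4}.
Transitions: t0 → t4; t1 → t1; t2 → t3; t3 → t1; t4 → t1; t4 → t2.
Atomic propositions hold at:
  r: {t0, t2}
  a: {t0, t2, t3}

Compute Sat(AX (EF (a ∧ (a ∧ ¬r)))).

{t0, t2}

Sat(¬r) = {t1, t3, t4}
Sat(a ∧ ¬r) = {t3}
Sat(a ∧ (a ∧ ¬r)) = {t3}
EF (a ∧ (a ∧ ¬r)): least fixpoint, start Z0 = {t3}, add states with some successor in Z. Z1 = {t2, t3}; Z2 = {t2, t3, t4}; Z3 = {t0, t2, t3, t4}; fixed.
Sat(EF (a ∧ (a ∧ ¬r))) = {t0, t2, t3, t4}
Sat(AX (EF (a ∧ (a ∧ ¬r)))) = {s : every successor in {t0, t2, t3, t4}} = {t0, t2}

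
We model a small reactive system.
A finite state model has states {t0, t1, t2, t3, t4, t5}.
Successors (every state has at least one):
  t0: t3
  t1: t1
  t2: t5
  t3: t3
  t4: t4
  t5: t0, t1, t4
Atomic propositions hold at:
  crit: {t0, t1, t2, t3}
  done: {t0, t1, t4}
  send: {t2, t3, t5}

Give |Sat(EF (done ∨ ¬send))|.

5

Sat(¬send) = {t0, t1, t4}
Sat(done ∨ ¬send) = {t0, t1, t4}
EF (done ∨ ¬send): least fixpoint, start Z0 = {t0, t1, t4}, add states with some successor in Z. Z1 = {t0, t1, t4, t5}; Z2 = {t0, t1, t2, t4, t5}; fixed.
Sat(EF (done ∨ ¬send)) = {t0, t1, t2, t4, t5}
|Sat(EF (done ∨ ¬send))| = |{t0, t1, t2, t4, t5}| = 5.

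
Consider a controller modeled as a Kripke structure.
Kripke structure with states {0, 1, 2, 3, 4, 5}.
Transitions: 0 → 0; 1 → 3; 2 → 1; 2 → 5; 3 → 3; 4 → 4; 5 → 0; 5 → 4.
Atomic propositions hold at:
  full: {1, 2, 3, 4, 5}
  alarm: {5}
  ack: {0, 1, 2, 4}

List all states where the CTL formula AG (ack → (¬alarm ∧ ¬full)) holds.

{0, 3}

Sat(¬alarm) = {0, 1, 2, 3, 4}
Sat(¬full) = {0}
Sat(¬alarm ∧ ¬full) = {0}
Sat(ack → (¬alarm ∧ ¬full)) = {0, 3, 5}
AG (ack → (¬alarm ∧ ¬full)): greatest fixpoint, start Z0 = {0, 3, 5}, keep only states in Sat with every successor in Z. Z1 = {0, 3}; fixed.
Sat(AG (ack → (¬alarm ∧ ¬full))) = {0, 3}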